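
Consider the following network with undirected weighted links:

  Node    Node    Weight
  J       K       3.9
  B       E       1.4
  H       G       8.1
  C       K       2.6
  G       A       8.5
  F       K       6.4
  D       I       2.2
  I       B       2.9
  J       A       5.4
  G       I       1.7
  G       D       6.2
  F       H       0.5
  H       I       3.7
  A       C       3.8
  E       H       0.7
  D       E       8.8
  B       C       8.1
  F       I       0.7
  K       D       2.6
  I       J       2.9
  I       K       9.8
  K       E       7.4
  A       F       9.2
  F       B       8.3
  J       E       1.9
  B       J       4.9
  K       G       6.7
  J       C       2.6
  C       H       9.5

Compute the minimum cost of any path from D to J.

5.1

Running Dijkstra from D:
D: 0
I: 2.2  (via D)
K: 2.6  (via D)
F: 2.9  (via I)
H: 3.4  (via F)
G: 3.9  (via I)
E: 4.1  (via H)
B: 5.1  (via I)
J: 5.1  (via I)
Shortest route: D → I → J = 5.1.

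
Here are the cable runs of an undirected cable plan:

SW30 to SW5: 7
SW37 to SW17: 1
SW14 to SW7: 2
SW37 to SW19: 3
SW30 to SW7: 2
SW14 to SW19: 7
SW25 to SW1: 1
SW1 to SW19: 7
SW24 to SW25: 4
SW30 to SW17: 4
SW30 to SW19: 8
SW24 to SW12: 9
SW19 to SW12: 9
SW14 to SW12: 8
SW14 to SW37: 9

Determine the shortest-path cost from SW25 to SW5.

Running Dijkstra from SW25:
SW25: 0
SW1: 1  (via SW25)
SW24: 4  (via SW25)
SW19: 8  (via SW1)
SW37: 11  (via SW19)
SW17: 12  (via SW37)
SW12: 13  (via SW24)
SW14: 15  (via SW19)
SW30: 16  (via SW19)
SW7: 17  (via SW14)
SW5: 23  (via SW30)
Shortest route: SW25 → SW1 → SW19 → SW30 → SW5 = 23.

23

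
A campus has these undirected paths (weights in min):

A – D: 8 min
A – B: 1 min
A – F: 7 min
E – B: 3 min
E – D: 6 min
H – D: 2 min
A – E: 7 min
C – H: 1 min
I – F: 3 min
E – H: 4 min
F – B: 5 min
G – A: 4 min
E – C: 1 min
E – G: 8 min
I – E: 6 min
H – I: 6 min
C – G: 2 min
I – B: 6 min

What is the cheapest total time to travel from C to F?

9 min

Enumerating some paths:
C - E - B - F: 1+3+5 = 9
C - H - I - F: 1+6+3 = 10
Cheapest is C - E - B - F at 9 min.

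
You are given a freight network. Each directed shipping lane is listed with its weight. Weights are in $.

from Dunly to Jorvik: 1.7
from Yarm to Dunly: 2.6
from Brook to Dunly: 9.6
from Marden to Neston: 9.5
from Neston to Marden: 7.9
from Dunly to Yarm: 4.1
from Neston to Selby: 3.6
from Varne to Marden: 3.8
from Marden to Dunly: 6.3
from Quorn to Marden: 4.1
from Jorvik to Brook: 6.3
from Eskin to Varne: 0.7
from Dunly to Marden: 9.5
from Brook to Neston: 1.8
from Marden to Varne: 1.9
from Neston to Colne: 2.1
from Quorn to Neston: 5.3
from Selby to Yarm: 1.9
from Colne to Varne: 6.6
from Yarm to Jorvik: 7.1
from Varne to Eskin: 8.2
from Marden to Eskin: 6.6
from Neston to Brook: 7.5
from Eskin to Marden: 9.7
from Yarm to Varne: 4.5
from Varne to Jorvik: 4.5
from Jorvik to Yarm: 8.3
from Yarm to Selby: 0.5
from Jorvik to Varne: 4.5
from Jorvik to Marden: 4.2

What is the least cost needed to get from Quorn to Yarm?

$10.8

Compare a few routes:
Quorn → Neston → Selby → Yarm: 5.3+3.6+1.9 = 10.8
Quorn → Marden → Varne → Jorvik → Yarm: 4.1+1.9+4.5+8.3 = 18.8
Quorn → Marden → Dunly → Yarm: 4.1+6.3+4.1 = 14.5
Cheapest is Quorn → Neston → Selby → Yarm at $10.8.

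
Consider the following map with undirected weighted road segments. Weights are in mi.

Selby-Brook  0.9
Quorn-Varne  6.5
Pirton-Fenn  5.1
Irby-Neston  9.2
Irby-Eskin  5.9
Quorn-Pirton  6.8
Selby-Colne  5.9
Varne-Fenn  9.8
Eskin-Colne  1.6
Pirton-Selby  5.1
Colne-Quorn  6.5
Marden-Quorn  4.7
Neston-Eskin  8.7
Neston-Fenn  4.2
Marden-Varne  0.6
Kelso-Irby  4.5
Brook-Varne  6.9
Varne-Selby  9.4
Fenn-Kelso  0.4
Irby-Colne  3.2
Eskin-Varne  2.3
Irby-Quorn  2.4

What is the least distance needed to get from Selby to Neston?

Compare a few routes:
Selby–Pirton–Fenn–Neston: 5.1+5.1+4.2 = 14.4
Selby–Colne–Eskin–Neston: 5.9+1.6+8.7 = 16.2
The minimum is 14.4 mi via Selby–Pirton–Fenn–Neston.

14.4 mi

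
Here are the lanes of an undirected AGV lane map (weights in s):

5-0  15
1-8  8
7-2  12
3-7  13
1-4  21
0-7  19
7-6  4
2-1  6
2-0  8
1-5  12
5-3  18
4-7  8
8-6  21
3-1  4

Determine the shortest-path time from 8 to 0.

22 s

Enumerating some paths:
8–1–2–0: 8+6+8 = 22
8–1–5–0: 8+12+15 = 35
The minimum is 22 s via 8–1–2–0.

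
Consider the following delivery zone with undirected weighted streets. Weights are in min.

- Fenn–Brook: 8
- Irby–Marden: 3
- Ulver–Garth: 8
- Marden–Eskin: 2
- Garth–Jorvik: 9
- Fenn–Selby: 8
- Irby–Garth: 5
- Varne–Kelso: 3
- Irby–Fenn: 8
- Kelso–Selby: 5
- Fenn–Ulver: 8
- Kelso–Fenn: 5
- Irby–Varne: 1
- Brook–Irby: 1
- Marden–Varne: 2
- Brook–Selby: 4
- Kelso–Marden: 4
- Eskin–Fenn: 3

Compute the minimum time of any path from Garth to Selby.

Shortest distances from Garth:
Garth: 0
Irby: 5  (via Garth)
Varne: 6  (via Irby)
Brook: 6  (via Irby)
Marden: 8  (via Irby)
Ulver: 8  (via Garth)
Jorvik: 9  (via Garth)
Kelso: 9  (via Varne)
Eskin: 10  (via Marden)
Selby: 10  (via Brook)
Shortest route: Garth–Irby–Brook–Selby = 10 min.

10 min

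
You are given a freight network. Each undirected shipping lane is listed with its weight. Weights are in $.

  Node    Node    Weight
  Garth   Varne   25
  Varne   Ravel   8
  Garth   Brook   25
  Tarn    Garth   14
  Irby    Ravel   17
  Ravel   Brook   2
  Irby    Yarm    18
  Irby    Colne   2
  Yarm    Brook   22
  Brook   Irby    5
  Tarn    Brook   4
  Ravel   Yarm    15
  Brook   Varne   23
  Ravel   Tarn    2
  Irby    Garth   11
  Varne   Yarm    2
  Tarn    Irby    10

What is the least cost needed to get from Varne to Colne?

Compare a few routes:
Varne–Ravel–Tarn–Brook–Irby–Colne: 8+2+4+5+2 = 21
Varne–Ravel–Brook–Irby–Colne: 8+2+5+2 = 17
Varne–Yarm–Irby–Colne: 2+18+2 = 22
Cheapest is Varne–Ravel–Brook–Irby–Colne at $17.

$17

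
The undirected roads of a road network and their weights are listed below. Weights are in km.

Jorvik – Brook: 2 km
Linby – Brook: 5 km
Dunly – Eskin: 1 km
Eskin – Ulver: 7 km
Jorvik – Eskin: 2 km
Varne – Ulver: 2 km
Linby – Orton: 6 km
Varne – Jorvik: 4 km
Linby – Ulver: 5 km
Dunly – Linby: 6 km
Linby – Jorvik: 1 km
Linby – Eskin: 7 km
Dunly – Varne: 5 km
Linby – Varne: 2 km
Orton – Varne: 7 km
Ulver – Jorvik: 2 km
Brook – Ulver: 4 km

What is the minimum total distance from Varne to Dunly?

Settle nodes by increasing distance from Varne:
Varne: 0
Ulver: 2  (via Varne)
Linby: 2  (via Varne)
Jorvik: 3  (via Linby)
Dunly: 5  (via Varne)
Shortest route: Varne → Dunly = 5 km.

5 km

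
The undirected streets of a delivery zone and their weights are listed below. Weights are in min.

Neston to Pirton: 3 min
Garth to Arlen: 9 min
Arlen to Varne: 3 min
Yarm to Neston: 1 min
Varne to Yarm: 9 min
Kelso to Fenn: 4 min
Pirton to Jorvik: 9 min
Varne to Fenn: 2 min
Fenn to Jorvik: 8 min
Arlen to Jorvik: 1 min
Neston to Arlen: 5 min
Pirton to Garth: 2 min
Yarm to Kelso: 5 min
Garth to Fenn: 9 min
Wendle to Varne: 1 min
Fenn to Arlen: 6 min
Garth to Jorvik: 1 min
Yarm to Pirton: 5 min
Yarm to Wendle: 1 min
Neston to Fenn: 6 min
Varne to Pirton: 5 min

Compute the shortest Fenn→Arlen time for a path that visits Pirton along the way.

Shortest Fenn→Pirton: Fenn–Varne–Pirton = 7
Best Pirton to Arlen: Pirton–Garth–Jorvik–Arlen costing 4
Total via Pirton: 7 + 4 = 11 min.

11 min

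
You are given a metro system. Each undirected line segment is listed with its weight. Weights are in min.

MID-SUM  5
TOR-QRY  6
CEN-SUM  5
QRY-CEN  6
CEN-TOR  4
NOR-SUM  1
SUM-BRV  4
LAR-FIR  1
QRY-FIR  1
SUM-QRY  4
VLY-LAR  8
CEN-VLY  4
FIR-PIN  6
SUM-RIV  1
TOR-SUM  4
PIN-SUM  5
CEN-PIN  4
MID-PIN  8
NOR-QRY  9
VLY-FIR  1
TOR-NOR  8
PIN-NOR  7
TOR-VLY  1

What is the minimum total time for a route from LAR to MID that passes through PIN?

Best LAR to PIN: LAR → FIR → PIN costing 7
Shortest PIN→MID: PIN → MID = 8
Total via PIN: 7 + 8 = 15 min.

15 min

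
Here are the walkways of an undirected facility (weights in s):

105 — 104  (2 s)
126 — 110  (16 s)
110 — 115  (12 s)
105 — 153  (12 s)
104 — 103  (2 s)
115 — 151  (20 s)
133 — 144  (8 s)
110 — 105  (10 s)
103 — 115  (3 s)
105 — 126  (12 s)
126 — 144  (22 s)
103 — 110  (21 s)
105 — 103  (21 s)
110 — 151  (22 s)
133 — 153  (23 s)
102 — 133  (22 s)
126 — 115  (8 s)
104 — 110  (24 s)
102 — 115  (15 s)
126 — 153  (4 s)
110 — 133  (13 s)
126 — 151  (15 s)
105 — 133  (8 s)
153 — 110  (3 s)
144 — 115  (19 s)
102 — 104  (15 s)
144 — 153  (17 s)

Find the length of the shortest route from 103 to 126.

11 s

Settle nodes by increasing distance from 103:
103: 0
104: 2  (via 103)
115: 3  (via 103)
105: 4  (via 104)
126: 11  (via 115)
Shortest route: 103 → 115 → 126 = 11 s.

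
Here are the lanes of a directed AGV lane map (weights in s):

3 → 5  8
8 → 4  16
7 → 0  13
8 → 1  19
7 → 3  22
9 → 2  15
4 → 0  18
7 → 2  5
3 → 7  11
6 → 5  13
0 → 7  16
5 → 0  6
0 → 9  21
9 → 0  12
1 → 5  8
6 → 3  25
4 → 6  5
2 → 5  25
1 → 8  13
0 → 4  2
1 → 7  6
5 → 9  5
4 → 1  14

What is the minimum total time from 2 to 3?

63 s

Settle nodes by increasing distance from 2:
2: 0
5: 25  (via 2)
9: 30  (via 5)
0: 31  (via 5)
4: 33  (via 0)
6: 38  (via 4)
1: 47  (via 4)
7: 47  (via 0)
8: 60  (via 1)
3: 63  (via 6)
Shortest route: 2 → 5 → 0 → 4 → 6 → 3 = 63 s.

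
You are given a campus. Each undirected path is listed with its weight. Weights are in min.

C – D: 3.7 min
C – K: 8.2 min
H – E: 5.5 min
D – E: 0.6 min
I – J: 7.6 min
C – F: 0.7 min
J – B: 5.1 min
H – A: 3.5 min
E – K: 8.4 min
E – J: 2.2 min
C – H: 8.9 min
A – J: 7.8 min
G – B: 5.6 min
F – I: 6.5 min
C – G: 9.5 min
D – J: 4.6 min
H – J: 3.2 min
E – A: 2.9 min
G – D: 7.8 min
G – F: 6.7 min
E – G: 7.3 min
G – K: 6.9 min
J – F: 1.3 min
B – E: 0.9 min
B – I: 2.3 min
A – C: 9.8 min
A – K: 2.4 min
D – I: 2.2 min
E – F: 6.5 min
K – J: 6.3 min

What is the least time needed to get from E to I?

2.8 min

Candidate routes:
E → D → I: 0.6+2.2 = 2.8
E → B → I: 0.9+2.3 = 3.2
The minimum is 2.8 min via E → D → I.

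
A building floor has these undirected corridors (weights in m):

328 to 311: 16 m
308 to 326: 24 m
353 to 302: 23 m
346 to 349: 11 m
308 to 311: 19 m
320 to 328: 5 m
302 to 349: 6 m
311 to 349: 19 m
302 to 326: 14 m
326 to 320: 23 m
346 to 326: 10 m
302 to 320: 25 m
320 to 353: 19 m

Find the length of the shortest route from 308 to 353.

59 m

Settle nodes by increasing distance from 308:
308: 0
311: 19  (via 308)
326: 24  (via 308)
346: 34  (via 326)
328: 35  (via 311)
302: 38  (via 326)
349: 38  (via 311)
320: 40  (via 328)
353: 59  (via 320)
Shortest route: 308–311–328–320–353 = 59 m.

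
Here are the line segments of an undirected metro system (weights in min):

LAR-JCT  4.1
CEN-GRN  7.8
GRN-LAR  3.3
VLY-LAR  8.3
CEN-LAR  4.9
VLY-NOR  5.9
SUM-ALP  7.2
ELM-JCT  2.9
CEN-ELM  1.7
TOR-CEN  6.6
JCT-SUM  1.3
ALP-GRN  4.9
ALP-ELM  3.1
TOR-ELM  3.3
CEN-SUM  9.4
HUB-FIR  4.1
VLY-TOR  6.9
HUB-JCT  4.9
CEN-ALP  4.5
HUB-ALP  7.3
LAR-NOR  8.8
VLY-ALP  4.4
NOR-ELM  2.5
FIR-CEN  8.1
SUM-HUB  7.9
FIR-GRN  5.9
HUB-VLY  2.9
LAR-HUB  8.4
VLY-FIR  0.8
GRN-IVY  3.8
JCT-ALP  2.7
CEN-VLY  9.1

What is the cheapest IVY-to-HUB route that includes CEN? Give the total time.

21.1 min

Shortest IVY→CEN: IVY–GRN–CEN = 11.6
Shortest CEN→HUB: CEN–ELM–JCT–HUB = 9.5
Total via CEN: 11.6 + 9.5 = 21.1 min.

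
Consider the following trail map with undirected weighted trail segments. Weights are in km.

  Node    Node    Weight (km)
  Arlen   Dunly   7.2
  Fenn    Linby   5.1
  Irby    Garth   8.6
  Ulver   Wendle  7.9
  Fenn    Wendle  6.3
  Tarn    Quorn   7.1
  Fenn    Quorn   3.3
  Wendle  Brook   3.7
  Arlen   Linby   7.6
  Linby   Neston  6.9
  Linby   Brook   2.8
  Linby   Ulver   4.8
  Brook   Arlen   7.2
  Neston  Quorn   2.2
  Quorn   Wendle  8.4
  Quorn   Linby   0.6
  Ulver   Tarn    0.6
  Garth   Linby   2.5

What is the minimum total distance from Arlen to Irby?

Settle nodes by increasing distance from Arlen:
Arlen: 0
Brook: 7.2  (via Arlen)
Dunly: 7.2  (via Arlen)
Linby: 7.6  (via Arlen)
Quorn: 8.2  (via Linby)
Garth: 10.1  (via Linby)
Neston: 10.4  (via Quorn)
Wendle: 10.9  (via Brook)
Fenn: 11.5  (via Quorn)
Ulver: 12.4  (via Linby)
Tarn: 13  (via Ulver)
Irby: 18.7  (via Garth)
Shortest route: Arlen–Linby–Garth–Irby = 18.7 km.

18.7 km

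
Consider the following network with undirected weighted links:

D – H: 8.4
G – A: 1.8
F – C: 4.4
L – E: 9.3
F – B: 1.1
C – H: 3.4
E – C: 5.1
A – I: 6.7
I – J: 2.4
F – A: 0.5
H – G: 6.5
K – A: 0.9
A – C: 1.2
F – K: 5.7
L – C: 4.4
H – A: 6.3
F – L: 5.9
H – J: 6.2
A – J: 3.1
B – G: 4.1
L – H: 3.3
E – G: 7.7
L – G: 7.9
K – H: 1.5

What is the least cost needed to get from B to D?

12.4

Candidate routes:
B - F - A - C - H - D: 1.1+0.5+1.2+3.4+8.4 = 14.6
B - F - A - K - H - D: 1.1+0.5+0.9+1.5+8.4 = 12.4
The minimum is 12.4 via B - F - A - K - H - D.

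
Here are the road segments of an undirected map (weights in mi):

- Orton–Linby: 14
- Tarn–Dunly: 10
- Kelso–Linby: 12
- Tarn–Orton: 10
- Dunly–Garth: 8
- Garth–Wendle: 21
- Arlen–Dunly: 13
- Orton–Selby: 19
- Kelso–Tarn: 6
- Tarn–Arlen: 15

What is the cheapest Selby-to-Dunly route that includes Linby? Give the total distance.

Best Selby to Linby: Selby–Orton–Linby costing 33
Best Linby to Dunly: Linby–Kelso–Tarn–Dunly costing 28
Total via Linby: 33 + 28 = 61 mi.

61 mi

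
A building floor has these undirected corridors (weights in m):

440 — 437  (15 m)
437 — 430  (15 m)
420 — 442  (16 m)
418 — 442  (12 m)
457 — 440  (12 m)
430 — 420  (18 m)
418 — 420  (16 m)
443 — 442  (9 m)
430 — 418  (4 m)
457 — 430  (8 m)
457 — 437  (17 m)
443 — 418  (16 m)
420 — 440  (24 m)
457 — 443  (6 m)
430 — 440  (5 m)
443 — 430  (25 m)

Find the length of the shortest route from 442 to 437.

Shortest distances from 442:
442: 0
443: 9  (via 442)
418: 12  (via 442)
457: 15  (via 443)
430: 16  (via 418)
420: 16  (via 442)
440: 21  (via 430)
437: 31  (via 430)
Shortest route: 442–418–430–437 = 31 m.

31 m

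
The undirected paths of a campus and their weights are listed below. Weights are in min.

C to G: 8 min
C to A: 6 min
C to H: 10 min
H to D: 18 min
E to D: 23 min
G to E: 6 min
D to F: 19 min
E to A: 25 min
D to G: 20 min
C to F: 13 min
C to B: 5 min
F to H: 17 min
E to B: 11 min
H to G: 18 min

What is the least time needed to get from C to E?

Shortest distances from C:
C: 0
B: 5  (via C)
A: 6  (via C)
G: 8  (via C)
H: 10  (via C)
F: 13  (via C)
E: 14  (via G)
Shortest route: C → G → E = 14 min.

14 min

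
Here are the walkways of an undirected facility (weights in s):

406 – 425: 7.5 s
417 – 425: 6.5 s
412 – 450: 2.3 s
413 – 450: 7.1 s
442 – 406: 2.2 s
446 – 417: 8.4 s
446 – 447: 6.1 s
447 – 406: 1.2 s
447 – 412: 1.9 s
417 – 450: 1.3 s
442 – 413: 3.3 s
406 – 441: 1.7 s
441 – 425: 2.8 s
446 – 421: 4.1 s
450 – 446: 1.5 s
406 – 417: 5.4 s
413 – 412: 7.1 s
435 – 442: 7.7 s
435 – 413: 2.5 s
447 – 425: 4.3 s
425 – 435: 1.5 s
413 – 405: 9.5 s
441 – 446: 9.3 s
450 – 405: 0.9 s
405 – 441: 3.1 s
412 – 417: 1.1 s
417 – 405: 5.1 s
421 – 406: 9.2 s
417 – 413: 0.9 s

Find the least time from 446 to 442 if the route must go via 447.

Best 446 to 447: 446–450–412–447 costing 5.7
Best 447 to 442: 447–406–442 costing 3.4
Total via 447: 5.7 + 3.4 = 9.1 s.

9.1 s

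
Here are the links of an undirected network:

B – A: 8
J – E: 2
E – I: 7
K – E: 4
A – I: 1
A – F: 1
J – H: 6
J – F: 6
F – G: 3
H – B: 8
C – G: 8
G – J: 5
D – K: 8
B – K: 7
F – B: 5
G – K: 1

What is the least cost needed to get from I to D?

Shortest distances from I:
I: 0
A: 1  (via I)
F: 2  (via A)
G: 5  (via F)
K: 6  (via G)
B: 7  (via F)
E: 7  (via I)
J: 8  (via F)
C: 13  (via G)
D: 14  (via K)
Shortest route: I–A–F–G–K–D = 14.

14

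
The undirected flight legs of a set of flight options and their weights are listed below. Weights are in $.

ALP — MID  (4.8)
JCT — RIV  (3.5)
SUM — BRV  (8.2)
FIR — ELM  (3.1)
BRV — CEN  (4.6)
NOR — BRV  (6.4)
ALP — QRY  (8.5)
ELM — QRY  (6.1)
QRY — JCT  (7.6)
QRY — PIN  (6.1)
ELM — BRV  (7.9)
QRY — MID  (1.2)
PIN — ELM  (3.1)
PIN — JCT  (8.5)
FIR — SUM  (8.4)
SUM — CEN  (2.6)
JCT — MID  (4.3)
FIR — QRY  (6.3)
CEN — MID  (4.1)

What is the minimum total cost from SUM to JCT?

$11

Enumerating some paths:
SUM → CEN → MID → QRY → JCT: 2.6+4.1+1.2+7.6 = 15.5
SUM → CEN → MID → JCT: 2.6+4.1+4.3 = 11
The minimum is $11 via SUM → CEN → MID → JCT.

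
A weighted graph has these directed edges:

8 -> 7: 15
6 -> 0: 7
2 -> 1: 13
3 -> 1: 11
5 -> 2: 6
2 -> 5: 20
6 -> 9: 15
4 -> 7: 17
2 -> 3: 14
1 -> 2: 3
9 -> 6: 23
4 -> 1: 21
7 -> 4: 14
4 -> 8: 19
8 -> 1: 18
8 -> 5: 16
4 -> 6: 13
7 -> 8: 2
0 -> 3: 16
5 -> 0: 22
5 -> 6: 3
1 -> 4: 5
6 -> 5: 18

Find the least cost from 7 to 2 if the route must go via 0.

Best 7 to 0: 7 → 8 → 5 → 6 → 0 costing 28
Shortest 0→2: 0 → 3 → 1 → 2 = 30
Total via 0: 28 + 30 = 58.

58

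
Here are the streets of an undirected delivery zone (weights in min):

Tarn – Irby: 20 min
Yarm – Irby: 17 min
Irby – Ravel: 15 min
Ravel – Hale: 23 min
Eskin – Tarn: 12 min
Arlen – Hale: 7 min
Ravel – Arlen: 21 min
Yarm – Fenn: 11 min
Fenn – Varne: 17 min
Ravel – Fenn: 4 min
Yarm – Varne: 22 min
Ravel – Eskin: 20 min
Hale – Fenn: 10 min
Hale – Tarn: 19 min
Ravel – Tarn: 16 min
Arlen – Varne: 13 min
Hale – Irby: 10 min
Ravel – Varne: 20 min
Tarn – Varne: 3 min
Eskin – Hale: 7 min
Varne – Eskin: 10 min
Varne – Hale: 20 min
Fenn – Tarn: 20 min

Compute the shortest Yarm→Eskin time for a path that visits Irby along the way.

Shortest Yarm→Irby: Yarm → Irby = 17
Best Irby to Eskin: Irby → Hale → Eskin costing 17
Total via Irby: 17 + 17 = 34 min.

34 min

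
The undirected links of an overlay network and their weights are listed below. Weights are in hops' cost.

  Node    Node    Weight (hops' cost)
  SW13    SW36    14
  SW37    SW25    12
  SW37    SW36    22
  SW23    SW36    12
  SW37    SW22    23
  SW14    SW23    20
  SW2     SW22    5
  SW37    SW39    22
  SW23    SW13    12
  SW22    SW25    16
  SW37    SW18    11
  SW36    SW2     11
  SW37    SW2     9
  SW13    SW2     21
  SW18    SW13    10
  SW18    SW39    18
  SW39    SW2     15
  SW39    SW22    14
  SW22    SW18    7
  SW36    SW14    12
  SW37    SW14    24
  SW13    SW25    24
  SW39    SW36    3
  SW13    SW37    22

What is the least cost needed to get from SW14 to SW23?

Running Dijkstra from SW14:
SW14: 0
SW36: 12  (via SW14)
SW39: 15  (via SW36)
SW23: 20  (via SW14)
Shortest route: SW14 → SW23 = 20 hops' cost.

20 hops' cost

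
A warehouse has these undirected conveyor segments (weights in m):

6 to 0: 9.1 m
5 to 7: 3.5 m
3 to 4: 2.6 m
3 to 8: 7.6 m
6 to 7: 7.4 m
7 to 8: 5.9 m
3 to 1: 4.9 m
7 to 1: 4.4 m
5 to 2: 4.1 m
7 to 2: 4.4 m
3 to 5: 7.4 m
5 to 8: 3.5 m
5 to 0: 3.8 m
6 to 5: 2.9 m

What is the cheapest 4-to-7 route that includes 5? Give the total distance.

13.5 m

Shortest 4→5: 4–3–5 = 10
Best 5 to 7: 5–7 costing 3.5
Total via 5: 10 + 3.5 = 13.5 m.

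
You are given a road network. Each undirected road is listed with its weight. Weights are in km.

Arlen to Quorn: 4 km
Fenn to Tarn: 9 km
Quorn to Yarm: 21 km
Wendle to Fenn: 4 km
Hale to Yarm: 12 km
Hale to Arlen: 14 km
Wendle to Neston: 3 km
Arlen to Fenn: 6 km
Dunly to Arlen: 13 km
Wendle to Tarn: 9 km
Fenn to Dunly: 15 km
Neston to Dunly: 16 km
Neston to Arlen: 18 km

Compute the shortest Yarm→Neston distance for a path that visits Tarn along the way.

52 km

Shortest Yarm→Tarn: Yarm → Quorn → Arlen → Fenn → Tarn = 40
Shortest Tarn→Neston: Tarn → Wendle → Neston = 12
Total via Tarn: 40 + 12 = 52 km.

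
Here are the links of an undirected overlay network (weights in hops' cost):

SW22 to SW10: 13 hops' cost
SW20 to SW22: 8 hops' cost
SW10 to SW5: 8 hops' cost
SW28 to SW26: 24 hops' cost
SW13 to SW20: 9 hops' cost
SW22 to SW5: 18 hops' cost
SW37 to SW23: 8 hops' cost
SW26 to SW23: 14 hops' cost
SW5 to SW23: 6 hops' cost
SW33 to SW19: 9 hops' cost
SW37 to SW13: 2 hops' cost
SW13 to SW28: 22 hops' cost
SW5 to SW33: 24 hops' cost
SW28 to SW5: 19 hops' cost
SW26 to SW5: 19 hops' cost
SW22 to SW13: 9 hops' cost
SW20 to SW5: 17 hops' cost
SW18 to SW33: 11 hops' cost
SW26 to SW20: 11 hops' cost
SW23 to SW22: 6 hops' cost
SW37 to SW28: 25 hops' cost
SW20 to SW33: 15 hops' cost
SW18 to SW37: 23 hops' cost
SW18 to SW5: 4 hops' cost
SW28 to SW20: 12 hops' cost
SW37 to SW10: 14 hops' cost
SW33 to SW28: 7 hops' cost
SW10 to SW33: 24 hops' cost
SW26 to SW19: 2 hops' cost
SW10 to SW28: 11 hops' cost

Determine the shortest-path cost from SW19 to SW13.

22 hops' cost

Compare a few routes:
SW19–SW26–SW20–SW22–SW13: 2+11+8+9 = 30
SW19–SW26–SW23–SW37–SW13: 2+14+8+2 = 26
SW19–SW26–SW20–SW13: 2+11+9 = 22
SW19–SW26–SW23–SW22–SW13: 2+14+6+9 = 31
Cheapest is SW19–SW26–SW20–SW13 at 22 hops' cost.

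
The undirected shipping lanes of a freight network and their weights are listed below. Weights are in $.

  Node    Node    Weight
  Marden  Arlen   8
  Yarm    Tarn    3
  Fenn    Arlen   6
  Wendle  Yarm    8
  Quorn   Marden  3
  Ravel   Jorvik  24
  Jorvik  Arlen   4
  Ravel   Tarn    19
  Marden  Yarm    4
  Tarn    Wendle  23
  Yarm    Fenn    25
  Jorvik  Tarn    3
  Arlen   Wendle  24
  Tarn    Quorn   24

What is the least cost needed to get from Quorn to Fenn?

$17

Running Dijkstra from Quorn:
Quorn: 0
Marden: 3  (via Quorn)
Yarm: 7  (via Marden)
Tarn: 10  (via Yarm)
Arlen: 11  (via Marden)
Jorvik: 13  (via Tarn)
Wendle: 15  (via Yarm)
Fenn: 17  (via Arlen)
Shortest route: Quorn–Marden–Arlen–Fenn = $17.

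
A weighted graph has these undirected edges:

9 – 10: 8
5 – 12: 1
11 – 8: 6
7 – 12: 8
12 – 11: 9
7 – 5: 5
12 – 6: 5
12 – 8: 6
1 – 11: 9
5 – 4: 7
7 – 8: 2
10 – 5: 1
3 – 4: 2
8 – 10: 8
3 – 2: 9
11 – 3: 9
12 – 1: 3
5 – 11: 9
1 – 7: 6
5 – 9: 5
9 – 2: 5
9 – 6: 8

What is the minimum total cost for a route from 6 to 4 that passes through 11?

25

Best 6 to 11: 6 → 12 → 11 costing 14
Best 11 to 4: 11 → 3 → 4 costing 11
Total via 11: 14 + 11 = 25.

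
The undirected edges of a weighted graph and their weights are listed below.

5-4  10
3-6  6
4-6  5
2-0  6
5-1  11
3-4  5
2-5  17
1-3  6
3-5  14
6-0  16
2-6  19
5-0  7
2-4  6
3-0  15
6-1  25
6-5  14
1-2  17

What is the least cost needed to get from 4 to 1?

11

Enumerating some paths:
4–2–1: 6+17 = 23
4–5–1: 10+11 = 21
4–3–1: 5+6 = 11
4–6–3–1: 5+6+6 = 17
Cheapest is 4–3–1 at 11.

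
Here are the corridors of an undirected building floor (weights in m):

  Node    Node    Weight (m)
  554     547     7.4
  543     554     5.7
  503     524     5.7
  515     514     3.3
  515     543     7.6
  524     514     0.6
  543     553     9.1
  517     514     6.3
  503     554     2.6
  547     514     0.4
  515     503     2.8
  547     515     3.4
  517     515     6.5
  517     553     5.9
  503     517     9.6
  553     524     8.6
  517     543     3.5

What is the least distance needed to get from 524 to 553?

8.6 m

Enumerating some paths:
524 - 553: 8.6 = 8.6
524 - 514 - 517 - 553: 0.6+6.3+5.9 = 12.8
Cheapest is 524 - 553 at 8.6 m.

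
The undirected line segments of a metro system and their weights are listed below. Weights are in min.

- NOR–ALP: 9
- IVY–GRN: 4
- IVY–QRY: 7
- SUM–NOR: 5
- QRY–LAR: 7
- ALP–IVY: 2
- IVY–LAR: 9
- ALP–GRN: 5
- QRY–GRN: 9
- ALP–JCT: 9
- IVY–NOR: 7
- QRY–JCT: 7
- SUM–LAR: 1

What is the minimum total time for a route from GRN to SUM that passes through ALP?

17 min

Best GRN to ALP: GRN → ALP costing 5
Shortest ALP→SUM: ALP → IVY → LAR → SUM = 12
Total via ALP: 5 + 12 = 17 min.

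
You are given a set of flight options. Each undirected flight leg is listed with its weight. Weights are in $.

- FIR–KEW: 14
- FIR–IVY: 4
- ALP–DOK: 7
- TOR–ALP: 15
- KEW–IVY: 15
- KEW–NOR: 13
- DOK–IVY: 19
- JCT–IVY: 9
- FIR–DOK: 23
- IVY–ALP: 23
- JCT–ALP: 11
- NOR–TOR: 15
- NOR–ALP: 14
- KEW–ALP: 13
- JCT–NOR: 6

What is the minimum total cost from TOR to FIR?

Running Dijkstra from TOR:
TOR: 0
NOR: 15  (via TOR)
ALP: 15  (via TOR)
JCT: 21  (via NOR)
DOK: 22  (via ALP)
KEW: 28  (via NOR)
IVY: 30  (via JCT)
FIR: 34  (via IVY)
Shortest route: TOR–NOR–JCT–IVY–FIR = $34.

$34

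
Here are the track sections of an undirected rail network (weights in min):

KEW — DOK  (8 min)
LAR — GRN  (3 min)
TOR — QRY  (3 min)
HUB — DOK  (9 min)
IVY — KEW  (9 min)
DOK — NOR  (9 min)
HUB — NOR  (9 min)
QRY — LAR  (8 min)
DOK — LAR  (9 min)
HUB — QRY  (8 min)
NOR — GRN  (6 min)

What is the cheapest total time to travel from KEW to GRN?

20 min

Running Dijkstra from KEW:
KEW: 0
DOK: 8  (via KEW)
IVY: 9  (via KEW)
LAR: 17  (via DOK)
NOR: 17  (via DOK)
HUB: 17  (via DOK)
GRN: 20  (via LAR)
Shortest route: KEW–DOK–LAR–GRN = 20 min.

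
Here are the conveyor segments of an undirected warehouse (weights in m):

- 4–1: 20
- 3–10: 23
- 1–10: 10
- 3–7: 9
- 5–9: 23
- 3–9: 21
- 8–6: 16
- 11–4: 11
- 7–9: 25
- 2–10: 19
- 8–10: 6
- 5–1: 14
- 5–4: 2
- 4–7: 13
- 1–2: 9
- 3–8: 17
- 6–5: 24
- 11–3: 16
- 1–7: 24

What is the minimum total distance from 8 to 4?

Enumerating some paths:
8 - 10 - 1 - 4: 6+10+20 = 36
8 - 10 - 1 - 5 - 4: 6+10+14+2 = 32
The minimum is 32 m via 8 - 10 - 1 - 5 - 4.

32 m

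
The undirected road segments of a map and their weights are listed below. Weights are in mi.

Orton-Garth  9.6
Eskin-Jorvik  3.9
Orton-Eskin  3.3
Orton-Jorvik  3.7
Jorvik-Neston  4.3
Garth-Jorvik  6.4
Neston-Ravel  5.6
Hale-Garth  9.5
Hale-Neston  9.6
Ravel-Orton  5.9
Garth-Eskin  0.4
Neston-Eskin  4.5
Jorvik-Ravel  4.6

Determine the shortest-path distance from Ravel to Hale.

15.2 mi

Running Dijkstra from Ravel:
Ravel: 0
Jorvik: 4.6  (via Ravel)
Neston: 5.6  (via Ravel)
Orton: 5.9  (via Ravel)
Eskin: 8.5  (via Jorvik)
Garth: 8.9  (via Eskin)
Hale: 15.2  (via Neston)
Shortest route: Ravel–Neston–Hale = 15.2 mi.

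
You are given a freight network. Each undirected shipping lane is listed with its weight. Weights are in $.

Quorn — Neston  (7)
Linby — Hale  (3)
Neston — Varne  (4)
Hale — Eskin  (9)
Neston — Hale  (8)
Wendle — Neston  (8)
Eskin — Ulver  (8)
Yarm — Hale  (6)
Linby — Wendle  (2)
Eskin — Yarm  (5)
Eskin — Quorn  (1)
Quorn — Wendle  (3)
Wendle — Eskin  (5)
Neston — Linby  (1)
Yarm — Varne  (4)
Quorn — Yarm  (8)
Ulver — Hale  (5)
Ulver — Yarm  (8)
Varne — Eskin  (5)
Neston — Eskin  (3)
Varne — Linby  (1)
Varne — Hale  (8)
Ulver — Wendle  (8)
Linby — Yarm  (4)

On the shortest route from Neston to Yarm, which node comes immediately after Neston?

Linby

Enumerating some paths:
Neston - Eskin - Yarm: 3+5 = 8
Neston - Linby - Yarm: 1+4 = 5
Neston - Linby - Varne - Yarm: 1+1+4 = 6
Neston - Varne - Yarm: 4+4 = 8
The minimum is $5 via Neston - Linby - Yarm.
So from Neston the first move is to Linby.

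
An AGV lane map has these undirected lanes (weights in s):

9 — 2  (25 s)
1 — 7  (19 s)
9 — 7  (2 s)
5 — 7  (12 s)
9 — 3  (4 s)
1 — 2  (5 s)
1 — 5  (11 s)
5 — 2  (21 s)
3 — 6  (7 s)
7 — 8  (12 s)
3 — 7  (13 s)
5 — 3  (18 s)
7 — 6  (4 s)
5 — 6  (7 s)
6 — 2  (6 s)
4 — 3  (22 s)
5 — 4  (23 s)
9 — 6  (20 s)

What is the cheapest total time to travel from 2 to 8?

Candidate routes:
2 → 6 → 7 → 8: 6+4+12 = 22
2 → 6 → 3 → 9 → 7 → 8: 6+7+4+2+12 = 31
Cheapest is 2 → 6 → 7 → 8 at 22 s.

22 s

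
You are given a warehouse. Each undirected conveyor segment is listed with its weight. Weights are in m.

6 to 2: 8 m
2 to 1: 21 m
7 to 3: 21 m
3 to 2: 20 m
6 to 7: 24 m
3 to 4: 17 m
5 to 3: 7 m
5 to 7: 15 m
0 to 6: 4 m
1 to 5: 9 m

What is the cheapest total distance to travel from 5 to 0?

39 m

Settle nodes by increasing distance from 5:
5: 0
3: 7  (via 5)
1: 9  (via 5)
7: 15  (via 5)
4: 24  (via 3)
2: 27  (via 3)
6: 35  (via 2)
0: 39  (via 6)
Shortest route: 5 → 3 → 2 → 6 → 0 = 39 m.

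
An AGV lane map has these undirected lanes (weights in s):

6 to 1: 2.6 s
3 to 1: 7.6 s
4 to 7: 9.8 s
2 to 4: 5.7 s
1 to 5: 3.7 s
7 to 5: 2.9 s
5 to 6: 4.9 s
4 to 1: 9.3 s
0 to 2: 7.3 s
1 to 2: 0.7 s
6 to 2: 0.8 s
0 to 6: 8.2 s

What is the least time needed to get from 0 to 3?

Candidate routes:
0–2–1–3: 7.3+0.7+7.6 = 15.6
0–6–2–1–3: 8.2+0.8+0.7+7.6 = 17.3
The minimum is 15.6 s via 0–2–1–3.

15.6 s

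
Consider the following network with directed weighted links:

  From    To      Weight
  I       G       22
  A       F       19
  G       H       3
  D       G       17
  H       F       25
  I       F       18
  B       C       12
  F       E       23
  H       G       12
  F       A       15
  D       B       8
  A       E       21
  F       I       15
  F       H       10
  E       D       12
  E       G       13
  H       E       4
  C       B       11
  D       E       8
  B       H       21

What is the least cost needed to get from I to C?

61

Candidate routes:
I–F–H–E–D–B–C: 18+10+4+12+8+12 = 64
I–G–H–E–D–B–C: 22+3+4+12+8+12 = 61
The minimum is 61 via I–G–H–E–D–B–C.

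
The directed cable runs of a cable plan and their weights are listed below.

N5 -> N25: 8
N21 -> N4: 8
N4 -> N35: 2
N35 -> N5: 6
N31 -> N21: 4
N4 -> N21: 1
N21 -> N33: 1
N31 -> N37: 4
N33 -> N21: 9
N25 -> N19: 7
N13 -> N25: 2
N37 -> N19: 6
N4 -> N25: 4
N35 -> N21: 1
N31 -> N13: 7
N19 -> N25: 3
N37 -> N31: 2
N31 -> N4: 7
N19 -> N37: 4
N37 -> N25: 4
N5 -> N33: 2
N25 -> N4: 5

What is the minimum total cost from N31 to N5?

Running Dijkstra from N31:
N31: 0
N37: 4  (via N31)
N21: 4  (via N31)
N33: 5  (via N21)
N4: 7  (via N31)
N13: 7  (via N31)
N25: 8  (via N37)
N35: 9  (via N4)
N19: 10  (via N37)
N5: 15  (via N35)
Shortest route: N31 → N4 → N35 → N5 = 15.

15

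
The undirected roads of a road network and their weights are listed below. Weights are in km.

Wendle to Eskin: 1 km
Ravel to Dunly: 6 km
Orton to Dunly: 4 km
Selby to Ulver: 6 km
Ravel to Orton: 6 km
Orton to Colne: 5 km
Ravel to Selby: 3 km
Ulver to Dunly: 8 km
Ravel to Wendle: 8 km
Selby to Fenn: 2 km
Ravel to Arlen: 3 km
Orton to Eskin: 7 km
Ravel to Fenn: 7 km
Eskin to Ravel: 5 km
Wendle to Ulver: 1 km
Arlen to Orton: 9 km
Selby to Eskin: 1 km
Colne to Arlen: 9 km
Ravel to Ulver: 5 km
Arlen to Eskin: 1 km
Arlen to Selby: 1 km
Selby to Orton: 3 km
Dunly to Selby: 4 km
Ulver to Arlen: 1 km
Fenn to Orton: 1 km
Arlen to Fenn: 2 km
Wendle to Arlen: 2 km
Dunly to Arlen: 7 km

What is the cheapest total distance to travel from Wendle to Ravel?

Enumerating some paths:
Wendle → Eskin → Arlen → Selby → Ravel: 1+1+1+3 = 6
Wendle → Arlen → Ravel: 2+3 = 5
Wendle → Eskin → Selby → Arlen → Ravel: 1+1+1+3 = 6
The minimum is 5 km via Wendle → Arlen → Ravel.

5 km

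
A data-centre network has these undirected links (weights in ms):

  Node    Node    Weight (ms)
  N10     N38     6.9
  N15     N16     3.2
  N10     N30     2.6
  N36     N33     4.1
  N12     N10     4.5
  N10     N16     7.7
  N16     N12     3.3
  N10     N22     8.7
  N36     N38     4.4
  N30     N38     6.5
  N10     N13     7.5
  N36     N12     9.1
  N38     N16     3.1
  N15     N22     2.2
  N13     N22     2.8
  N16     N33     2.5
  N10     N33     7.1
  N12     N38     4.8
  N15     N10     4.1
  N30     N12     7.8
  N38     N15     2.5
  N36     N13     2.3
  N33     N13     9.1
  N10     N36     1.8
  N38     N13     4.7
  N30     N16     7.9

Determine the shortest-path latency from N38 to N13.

4.7 ms

Running Dijkstra from N38:
N38: 0
N15: 2.5  (via N38)
N16: 3.1  (via N38)
N36: 4.4  (via N38)
N13: 4.7  (via N38)
Shortest route: N38–N13 = 4.7 ms.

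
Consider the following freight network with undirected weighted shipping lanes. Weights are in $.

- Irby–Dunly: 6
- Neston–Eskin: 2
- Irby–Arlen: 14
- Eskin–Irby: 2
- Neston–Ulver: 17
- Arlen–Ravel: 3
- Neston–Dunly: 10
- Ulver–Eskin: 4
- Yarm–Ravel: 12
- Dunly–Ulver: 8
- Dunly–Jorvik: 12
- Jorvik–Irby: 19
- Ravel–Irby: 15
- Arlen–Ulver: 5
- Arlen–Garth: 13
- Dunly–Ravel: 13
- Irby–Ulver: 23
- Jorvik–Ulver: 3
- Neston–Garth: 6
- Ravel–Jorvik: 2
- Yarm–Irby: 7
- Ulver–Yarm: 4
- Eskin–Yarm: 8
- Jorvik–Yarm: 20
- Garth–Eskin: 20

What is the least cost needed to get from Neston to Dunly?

Candidate routes:
Neston - Dunly: 10 = 10
Neston - Eskin - Ulver - Dunly: 2+4+8 = 14
The minimum is $10 via Neston - Dunly.

$10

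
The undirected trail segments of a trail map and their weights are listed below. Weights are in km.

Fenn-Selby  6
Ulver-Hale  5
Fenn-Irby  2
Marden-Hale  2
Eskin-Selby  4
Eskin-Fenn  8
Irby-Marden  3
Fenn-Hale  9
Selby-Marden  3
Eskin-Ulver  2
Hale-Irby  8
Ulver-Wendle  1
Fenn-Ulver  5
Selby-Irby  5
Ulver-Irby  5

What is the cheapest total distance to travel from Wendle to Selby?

7 km

Candidate routes:
Wendle - Ulver - Eskin - Selby: 1+2+4 = 7
Wendle - Ulver - Hale - Marden - Selby: 1+5+2+3 = 11
Wendle - Ulver - Irby - Marden - Selby: 1+5+3+3 = 12
Wendle - Ulver - Irby - Selby: 1+5+5 = 11
The minimum is 7 km via Wendle - Ulver - Eskin - Selby.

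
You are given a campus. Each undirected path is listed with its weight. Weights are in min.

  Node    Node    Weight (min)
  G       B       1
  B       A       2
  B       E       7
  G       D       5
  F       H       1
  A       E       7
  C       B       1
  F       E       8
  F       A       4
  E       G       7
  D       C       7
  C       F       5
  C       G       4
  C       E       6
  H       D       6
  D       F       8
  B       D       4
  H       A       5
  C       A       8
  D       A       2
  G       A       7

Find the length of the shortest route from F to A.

4 min

Enumerating some paths:
F → H → A: 1+5 = 6
F → A: 4 = 4
Cheapest is F → A at 4 min.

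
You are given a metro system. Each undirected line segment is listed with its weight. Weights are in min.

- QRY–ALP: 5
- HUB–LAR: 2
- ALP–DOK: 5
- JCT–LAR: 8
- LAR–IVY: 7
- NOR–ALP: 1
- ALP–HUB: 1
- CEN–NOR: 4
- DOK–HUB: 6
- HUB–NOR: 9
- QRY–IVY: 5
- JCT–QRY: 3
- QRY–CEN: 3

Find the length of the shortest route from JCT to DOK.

Enumerating some paths:
JCT–QRY–ALP–HUB–DOK: 3+5+1+6 = 15
JCT–QRY–ALP–DOK: 3+5+5 = 13
Cheapest is JCT–QRY–ALP–DOK at 13 min.

13 min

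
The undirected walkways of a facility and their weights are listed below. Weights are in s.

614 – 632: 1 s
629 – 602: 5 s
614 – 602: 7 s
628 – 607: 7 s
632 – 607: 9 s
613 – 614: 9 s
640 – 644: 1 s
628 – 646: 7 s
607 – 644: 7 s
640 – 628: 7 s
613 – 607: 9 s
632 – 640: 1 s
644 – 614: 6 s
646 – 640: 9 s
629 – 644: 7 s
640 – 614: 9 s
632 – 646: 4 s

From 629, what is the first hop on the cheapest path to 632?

Candidate routes:
629 → 644 → 614 → 632: 7+6+1 = 14
629 → 644 → 640 → 632: 7+1+1 = 9
629 → 602 → 614 → 632: 5+7+1 = 13
The minimum is 9 s via 629 → 644 → 640 → 632.
So from 629 the first move is to 644.

644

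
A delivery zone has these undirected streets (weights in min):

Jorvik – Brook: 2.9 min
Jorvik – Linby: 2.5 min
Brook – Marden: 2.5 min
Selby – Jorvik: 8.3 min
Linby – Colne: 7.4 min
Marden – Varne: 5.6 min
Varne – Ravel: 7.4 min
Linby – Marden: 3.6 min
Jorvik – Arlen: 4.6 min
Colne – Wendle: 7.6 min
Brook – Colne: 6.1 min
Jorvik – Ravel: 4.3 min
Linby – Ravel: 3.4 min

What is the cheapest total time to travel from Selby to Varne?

Compare a few routes:
Selby - Jorvik - Linby - Marden - Varne: 8.3+2.5+3.6+5.6 = 20
Selby - Jorvik - Brook - Marden - Varne: 8.3+2.9+2.5+5.6 = 19.3
Cheapest is Selby - Jorvik - Brook - Marden - Varne at 19.3 min.

19.3 min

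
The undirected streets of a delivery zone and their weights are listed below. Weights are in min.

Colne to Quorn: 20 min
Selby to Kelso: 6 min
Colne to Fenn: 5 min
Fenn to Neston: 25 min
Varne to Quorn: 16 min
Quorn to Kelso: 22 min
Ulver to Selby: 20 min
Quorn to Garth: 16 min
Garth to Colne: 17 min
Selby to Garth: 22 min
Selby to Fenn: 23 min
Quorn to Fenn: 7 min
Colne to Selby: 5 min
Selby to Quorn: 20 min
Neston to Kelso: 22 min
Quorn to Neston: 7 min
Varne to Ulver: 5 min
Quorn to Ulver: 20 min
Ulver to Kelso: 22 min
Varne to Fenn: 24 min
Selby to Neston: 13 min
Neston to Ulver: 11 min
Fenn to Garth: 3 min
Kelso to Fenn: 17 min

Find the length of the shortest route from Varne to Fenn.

23 min

Enumerating some paths:
Varne → Quorn → Fenn: 16+7 = 23
Varne → Ulver → Neston → Quorn → Fenn: 5+11+7+7 = 30
Varne → Ulver → Quorn → Fenn: 5+20+7 = 32
Varne → Fenn: 24 = 24
Cheapest is Varne → Quorn → Fenn at 23 min.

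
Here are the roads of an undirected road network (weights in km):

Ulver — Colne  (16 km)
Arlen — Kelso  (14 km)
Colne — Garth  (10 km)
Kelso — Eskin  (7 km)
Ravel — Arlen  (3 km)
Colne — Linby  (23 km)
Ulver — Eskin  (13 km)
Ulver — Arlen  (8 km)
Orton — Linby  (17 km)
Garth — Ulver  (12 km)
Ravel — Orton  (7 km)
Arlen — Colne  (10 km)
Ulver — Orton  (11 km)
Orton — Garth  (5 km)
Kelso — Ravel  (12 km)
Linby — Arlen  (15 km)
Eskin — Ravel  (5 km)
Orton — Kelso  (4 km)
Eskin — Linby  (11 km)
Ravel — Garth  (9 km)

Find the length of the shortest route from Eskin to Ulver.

13 km

Running Dijkstra from Eskin:
Eskin: 0
Ravel: 5  (via Eskin)
Kelso: 7  (via Eskin)
Arlen: 8  (via Ravel)
Linby: 11  (via Eskin)
Orton: 11  (via Kelso)
Ulver: 13  (via Eskin)
Shortest route: Eskin → Ulver = 13 km.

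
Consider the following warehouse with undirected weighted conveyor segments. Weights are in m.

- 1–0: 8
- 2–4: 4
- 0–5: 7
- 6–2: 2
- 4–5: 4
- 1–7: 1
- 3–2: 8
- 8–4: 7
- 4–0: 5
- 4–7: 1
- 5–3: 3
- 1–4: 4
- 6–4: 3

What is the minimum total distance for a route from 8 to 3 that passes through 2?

Shortest 8→2: 8–4–2 = 11
Best 2 to 3: 2–3 costing 8
Total via 2: 11 + 8 = 19 m.

19 m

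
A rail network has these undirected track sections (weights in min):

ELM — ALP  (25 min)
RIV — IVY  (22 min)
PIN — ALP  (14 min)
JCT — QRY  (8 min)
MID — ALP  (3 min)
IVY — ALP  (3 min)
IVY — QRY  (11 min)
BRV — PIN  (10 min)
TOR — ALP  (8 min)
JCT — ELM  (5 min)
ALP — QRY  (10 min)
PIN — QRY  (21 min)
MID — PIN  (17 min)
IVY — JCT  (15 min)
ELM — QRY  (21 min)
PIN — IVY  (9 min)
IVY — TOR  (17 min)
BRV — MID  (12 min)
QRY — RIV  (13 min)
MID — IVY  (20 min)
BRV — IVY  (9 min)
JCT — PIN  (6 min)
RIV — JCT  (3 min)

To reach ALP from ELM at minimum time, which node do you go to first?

Enumerating some paths:
ELM - JCT - QRY - IVY - ALP: 5+8+11+3 = 27
ELM - JCT - PIN - ALP: 5+6+14 = 25
ELM - ALP: 25 = 25
ELM - JCT - QRY - ALP: 5+8+10 = 23
Cheapest is ELM - JCT - QRY - ALP at 23 min.
So from ELM the first move is to JCT.

JCT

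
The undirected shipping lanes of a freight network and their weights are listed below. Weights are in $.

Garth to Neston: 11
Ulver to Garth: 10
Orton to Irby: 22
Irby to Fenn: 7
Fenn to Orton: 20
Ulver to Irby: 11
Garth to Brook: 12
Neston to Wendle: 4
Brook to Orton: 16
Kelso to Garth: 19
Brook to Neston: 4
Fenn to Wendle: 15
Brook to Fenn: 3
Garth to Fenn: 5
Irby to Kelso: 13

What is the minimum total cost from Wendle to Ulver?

$25

Settle nodes by increasing distance from Wendle:
Wendle: 0
Neston: 4  (via Wendle)
Brook: 8  (via Neston)
Fenn: 11  (via Brook)
Garth: 15  (via Neston)
Irby: 18  (via Fenn)
Orton: 24  (via Brook)
Ulver: 25  (via Garth)
Shortest route: Wendle → Neston → Garth → Ulver = $25.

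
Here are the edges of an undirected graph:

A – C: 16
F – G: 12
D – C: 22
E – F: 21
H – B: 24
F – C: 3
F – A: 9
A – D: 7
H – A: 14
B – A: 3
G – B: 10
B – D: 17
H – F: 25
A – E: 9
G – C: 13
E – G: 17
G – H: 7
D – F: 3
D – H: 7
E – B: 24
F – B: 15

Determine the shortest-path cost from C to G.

Running Dijkstra from C:
C: 0
F: 3  (via C)
D: 6  (via F)
A: 12  (via F)
G: 13  (via C)
Shortest route: C–G = 13.

13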